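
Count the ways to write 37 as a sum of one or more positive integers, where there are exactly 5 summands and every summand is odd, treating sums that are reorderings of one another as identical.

101

Systematic enumeration (by largest part, then next-largest, …) yields 101.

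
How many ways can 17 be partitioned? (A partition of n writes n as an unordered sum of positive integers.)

297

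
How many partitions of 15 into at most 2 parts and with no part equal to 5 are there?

7

The partitions of 15 that satisfy the conditions:
15
14,1
13,2
12,3
11,4
9,6
8,7
Counting gives 7.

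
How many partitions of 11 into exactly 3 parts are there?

The partitions of 11 that satisfy the conditions:
9, 1, 1
8, 2, 1
7, 3, 1
7, 2, 2
6, 4, 1
6, 3, 2
5, 5, 1
5, 4, 2
5, 3, 3
4, 4, 3

10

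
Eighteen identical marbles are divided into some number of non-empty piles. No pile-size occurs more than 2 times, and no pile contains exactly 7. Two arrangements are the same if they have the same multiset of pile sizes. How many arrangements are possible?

108

Counting exhaustively, 108 partitions satisfy the conditions.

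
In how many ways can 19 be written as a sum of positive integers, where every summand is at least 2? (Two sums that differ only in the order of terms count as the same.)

Direct enumeration gives 105 partitions.

105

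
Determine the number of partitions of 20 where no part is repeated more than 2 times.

202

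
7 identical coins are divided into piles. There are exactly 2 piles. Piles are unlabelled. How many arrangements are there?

Listing the qualifying partitions of 7:
6, 1
5, 2
4, 3

3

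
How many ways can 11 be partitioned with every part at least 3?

6

The partitions of 11 that satisfy the conditions:
11
8 + 3
7 + 4
6 + 5
5 + 3 + 3
4 + 4 + 3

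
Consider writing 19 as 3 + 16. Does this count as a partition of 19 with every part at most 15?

No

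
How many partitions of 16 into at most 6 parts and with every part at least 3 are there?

21

The partitions of 16 that satisfy the conditions:
16
13, 3
12, 4
11, 5
10, 6
10, 3, 3
9, 7
9, 4, 3
8, 8
8, 5, 3
8, 4, 4
7, 6, 3
7, 5, 4
7, 3, 3, 3
6, 6, 4
6, 5, 5
6, 4, 3, 3
5, 5, 3, 3
5, 4, 4, 3
4, 4, 4, 4
4, 3, 3, 3, 3
That's 21 in total.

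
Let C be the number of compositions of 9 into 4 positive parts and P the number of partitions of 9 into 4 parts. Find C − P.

50

Compositions: C(8,3) = 56.
Unordered (partitions into 4 parts): 6.
Difference: 56 − 6 = 50.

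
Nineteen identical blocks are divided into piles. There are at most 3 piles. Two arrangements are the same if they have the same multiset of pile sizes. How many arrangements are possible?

There are too many to list fully; the first 12 (by largest part) are:
19
1, 18
2, 17
1, 1, 17
3, 16
1, 2, 16
4, 15
1, 3, 15
2, 2, 15
5, 14
1, 4, 14
2, 3, 14
…and 28 more, for 40 total.

40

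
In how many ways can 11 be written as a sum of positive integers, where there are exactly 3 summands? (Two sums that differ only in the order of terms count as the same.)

10

Enumerating:
1 + 1 + 9
1 + 2 + 8
1 + 3 + 7
2 + 2 + 7
1 + 4 + 6
2 + 3 + 6
1 + 5 + 5
2 + 4 + 5
3 + 3 + 5
3 + 4 + 4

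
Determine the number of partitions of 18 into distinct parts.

46

There are too many to list fully; the first 12 (by largest part) are:
18
1+17
2+16
3+15
1+2+15
4+14
1+3+14
5+13
1+4+13
2+3+13
6+12
1+5+12
…and 34 more, for 46 total.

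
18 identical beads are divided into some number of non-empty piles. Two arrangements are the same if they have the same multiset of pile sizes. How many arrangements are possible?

385

There are 385 such partitions.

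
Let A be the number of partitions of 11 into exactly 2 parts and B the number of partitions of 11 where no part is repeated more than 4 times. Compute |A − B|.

Partitions of 11 into exactly 2 parts: 5.
Partitions of 11 where no part is repeated more than 4 times: 44.
|5 − 44| = 39.

39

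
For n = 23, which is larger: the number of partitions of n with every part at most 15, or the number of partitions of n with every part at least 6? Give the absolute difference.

1198

Partitions of 23 with every part at most 15: 1210.
Partitions of 23 with every part at least 6: 12.
|1210 − 12| = 1198.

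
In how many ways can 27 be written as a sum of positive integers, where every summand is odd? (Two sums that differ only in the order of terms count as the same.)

192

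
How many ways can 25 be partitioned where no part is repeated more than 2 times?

Systematic enumeration (by largest part, then next-largest, …) yields 513.

513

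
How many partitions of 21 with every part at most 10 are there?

Systematic enumeration (by largest part, then next-largest, …) yields 653.

653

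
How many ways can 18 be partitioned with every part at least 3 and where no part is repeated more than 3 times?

31

A partial list (first 12 by largest part):
18
15 + 3
14 + 4
13 + 5
12 + 6
12 + 3 + 3
11 + 7
11 + 4 + 3
10 + 8
10 + 5 + 3
10 + 4 + 4
9 + 9
…and 19 more, for 31 total.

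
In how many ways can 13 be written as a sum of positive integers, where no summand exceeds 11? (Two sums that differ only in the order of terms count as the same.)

99

There are 99 such partitions.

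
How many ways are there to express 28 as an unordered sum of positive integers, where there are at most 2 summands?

15

They are:
28
27 + 1
26 + 2
25 + 3
24 + 4
23 + 5
22 + 6
21 + 7
20 + 8
19 + 9
18 + 10
17 + 11
16 + 12
15 + 13
14 + 14
Counting gives 15.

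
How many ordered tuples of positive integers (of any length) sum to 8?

128

There are 7 gaps and each independently is a cut or not, giving 2^7 = 128.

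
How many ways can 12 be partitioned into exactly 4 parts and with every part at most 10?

15

Enumerating:
9, 1, 1, 1
8, 2, 1, 1
7, 3, 1, 1
7, 2, 2, 1
6, 4, 1, 1
6, 3, 2, 1
6, 2, 2, 2
5, 5, 1, 1
5, 4, 2, 1
5, 3, 3, 1
5, 3, 2, 2
4, 4, 3, 1
4, 4, 2, 2
4, 3, 3, 2
3, 3, 3, 3
That's 15 in total.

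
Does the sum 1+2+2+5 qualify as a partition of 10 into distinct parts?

The parts sum to 10, and the condition 'all summands are distinct' is violated.

No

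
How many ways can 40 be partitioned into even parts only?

Counting exhaustively, 627 partitions satisfy the conditions.

627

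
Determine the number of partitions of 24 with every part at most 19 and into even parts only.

73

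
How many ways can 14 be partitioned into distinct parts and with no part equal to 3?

Listing the qualifying partitions of 14:
14
13, 1
12, 2
11, 2, 1
10, 4
9, 5
9, 4, 1
8, 6
8, 5, 1
8, 4, 2
7, 6, 1
7, 5, 2
7, 4, 2, 1
6, 5, 2, 1

14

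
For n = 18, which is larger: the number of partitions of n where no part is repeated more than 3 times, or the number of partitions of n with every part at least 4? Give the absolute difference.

192

Partitions of 18 where no part is repeated more than 3 times: 208.
Partitions of 18 with every part at least 4: 16.
|208 − 16| = 192.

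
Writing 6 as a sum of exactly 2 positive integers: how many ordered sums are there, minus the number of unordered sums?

2

Compositions: C(5,1) = 5.
Partitions of 6 into exactly 2 parts: 3.
Difference: 5 − 3 = 2.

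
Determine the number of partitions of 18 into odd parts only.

There are too many to list fully; the first 12 (by largest part) are:
17,1
15,3
15,1,1,1
13,5
13,3,1,1
13,1,1,1,1,1
11,7
11,5,1,1
11,3,3,1
11,3,1,1,1,1
11,1,1,1,1,1,1,1
9,9
…and 34 more, for 46 total.

46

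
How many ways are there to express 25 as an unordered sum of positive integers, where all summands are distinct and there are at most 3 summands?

There are too many to list fully; the first 12 (by largest part) are:
25
24,1
23,2
22,3
22,2,1
21,4
21,3,1
20,5
20,4,1
20,3,2
19,6
19,5,1
…and 41 more, for 53 total.

53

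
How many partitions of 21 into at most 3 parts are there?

48

There are too many to list fully; the first 12 (by largest part) are:
21
20+1
19+2
19+1+1
18+3
18+2+1
17+4
17+3+1
17+2+2
16+5
16+4+1
16+3+2
…and 36 more, for 48 total.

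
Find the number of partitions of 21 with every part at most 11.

Counting exhaustively, 695 partitions satisfy the conditions.

695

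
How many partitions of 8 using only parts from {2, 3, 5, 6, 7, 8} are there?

Listing the qualifying partitions of 8:
8
2, 6
3, 5
2, 3, 3
2, 2, 2, 2
Counting gives 5.

5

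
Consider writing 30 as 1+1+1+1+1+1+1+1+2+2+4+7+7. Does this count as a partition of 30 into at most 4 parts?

No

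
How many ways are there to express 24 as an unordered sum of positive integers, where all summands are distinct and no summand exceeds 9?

23

They are:
7 + 8 + 9
1 + 6 + 8 + 9
2 + 5 + 8 + 9
3 + 4 + 8 + 9
1 + 2 + 4 + 8 + 9
2 + 6 + 7 + 9
3 + 5 + 7 + 9
1 + 2 + 5 + 7 + 9
1 + 3 + 4 + 7 + 9
4 + 5 + 6 + 9
1 + 3 + 5 + 6 + 9
2 + 3 + 4 + 6 + 9
1 + 2 + 3 + 4 + 5 + 9
3 + 6 + 7 + 8
1 + 2 + 6 + 7 + 8
4 + 5 + 7 + 8
1 + 3 + 5 + 7 + 8
2 + 3 + 4 + 7 + 8
1 + 4 + 5 + 6 + 8
2 + 3 + 5 + 6 + 8
1 + 2 + 3 + 4 + 6 + 8
2 + 4 + 5 + 6 + 7
1 + 2 + 3 + 5 + 6 + 7
Counting gives 23.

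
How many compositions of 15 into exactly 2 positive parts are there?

14

By stars and bars with positive parts, the count is C(14,1) = 14.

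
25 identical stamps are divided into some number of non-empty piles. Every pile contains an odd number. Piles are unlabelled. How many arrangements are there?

142

A full systematic count gives 142.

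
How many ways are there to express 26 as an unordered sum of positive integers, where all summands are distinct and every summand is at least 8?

The partitions of 26 that satisfy the conditions:
26
18+8
17+9
16+10
15+11
14+12

6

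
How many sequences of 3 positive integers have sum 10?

36

A composition of 10 into 3 positive parts is chosen by placing 2 dividers among the 9 gaps between 10 units: C(9,2) = 36.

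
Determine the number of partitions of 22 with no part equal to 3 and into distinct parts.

55

A partial list (first 12 by largest part):
22
1+21
2+20
1+2+19
4+18
5+17
1+4+17
6+16
1+5+16
2+4+16
7+15
1+6+15
…and 43 more, for 55 total.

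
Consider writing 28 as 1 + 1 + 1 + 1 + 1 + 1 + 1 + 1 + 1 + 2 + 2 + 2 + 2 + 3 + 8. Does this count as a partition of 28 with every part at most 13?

Yes

The parts sum to 28, and the condition 'no summand exceeds 13' holds.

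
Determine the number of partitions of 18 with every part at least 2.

Direct enumeration gives 88 partitions.

88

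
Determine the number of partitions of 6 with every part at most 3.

7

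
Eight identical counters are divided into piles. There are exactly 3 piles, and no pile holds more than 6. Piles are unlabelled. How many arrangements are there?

5

Listing the qualifying partitions of 8:
6, 1, 1
5, 2, 1
4, 3, 1
4, 2, 2
3, 3, 2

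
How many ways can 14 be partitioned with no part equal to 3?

79

A full systematic count gives 79.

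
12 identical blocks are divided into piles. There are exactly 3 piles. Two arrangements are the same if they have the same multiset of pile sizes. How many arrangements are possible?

Enumerating:
10,1,1
9,2,1
8,3,1
8,2,2
7,4,1
7,3,2
6,5,1
6,4,2
6,3,3
5,5,2
5,4,3
4,4,4
Counting gives 12.

12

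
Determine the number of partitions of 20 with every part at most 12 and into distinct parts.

45

A partial list (first 12 by largest part):
12,8
12,7,1
12,6,2
12,5,3
12,5,2,1
12,4,3,1
11,9
11,8,1
11,7,2
11,6,3
11,6,2,1
11,5,4
…and 33 more, for 45 total.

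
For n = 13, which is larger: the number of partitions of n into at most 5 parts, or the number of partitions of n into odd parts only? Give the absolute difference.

Partitions of 13 into at most 5 parts: 57.
Partitions of 13 into odd parts only: 18.
|57 − 18| = 39.

39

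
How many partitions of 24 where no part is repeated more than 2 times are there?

431

A full systematic count gives 431.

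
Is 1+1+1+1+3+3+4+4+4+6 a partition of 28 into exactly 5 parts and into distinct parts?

No

The parts sum to 28, and the condition 'there are exactly 5 summands' is violated.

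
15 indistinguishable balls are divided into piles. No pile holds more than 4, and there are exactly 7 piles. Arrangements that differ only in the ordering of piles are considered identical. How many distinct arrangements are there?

9

Enumerating:
4, 4, 3, 1, 1, 1, 1
4, 4, 2, 2, 1, 1, 1
4, 3, 3, 2, 1, 1, 1
4, 3, 2, 2, 2, 1, 1
4, 2, 2, 2, 2, 2, 1
3, 3, 3, 3, 1, 1, 1
3, 3, 3, 2, 2, 1, 1
3, 3, 2, 2, 2, 2, 1
3, 2, 2, 2, 2, 2, 2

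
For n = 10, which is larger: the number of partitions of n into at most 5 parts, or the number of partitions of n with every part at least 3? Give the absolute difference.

Partitions of 10 into at most 5 parts: 30.
Partitions of 10 with every part at least 3: 5.
|30 − 5| = 25.

25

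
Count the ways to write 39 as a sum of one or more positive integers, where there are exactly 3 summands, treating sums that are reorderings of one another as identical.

127

Counting exhaustively, 127 partitions satisfy the conditions.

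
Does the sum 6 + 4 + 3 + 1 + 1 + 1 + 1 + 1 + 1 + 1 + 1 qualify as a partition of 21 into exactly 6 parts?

The parts sum to 21, and the condition 'there are exactly 6 summands' is violated.

No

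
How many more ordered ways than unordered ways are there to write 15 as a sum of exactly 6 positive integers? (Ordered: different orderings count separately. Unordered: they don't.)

1976

Compositions: C(14,5) = 2002.
Partitions of 15 into exactly 6 parts: 26.
Difference: 2002 − 26 = 1976.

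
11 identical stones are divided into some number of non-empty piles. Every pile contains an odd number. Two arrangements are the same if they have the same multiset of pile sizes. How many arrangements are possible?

They are:
11
1 + 1 + 9
1 + 3 + 7
1 + 1 + 1 + 1 + 7
1 + 5 + 5
3 + 3 + 5
1 + 1 + 1 + 3 + 5
1 + 1 + 1 + 1 + 1 + 1 + 5
1 + 1 + 3 + 3 + 3
1 + 1 + 1 + 1 + 1 + 3 + 3
1 + 1 + 1 + 1 + 1 + 1 + 1 + 1 + 3
1 + 1 + 1 + 1 + 1 + 1 + 1 + 1 + 1 + 1 + 1

12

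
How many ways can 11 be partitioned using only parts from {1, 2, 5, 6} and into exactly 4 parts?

2

They are:
6, 2, 2, 1
5, 2, 2, 2
Counting gives 2.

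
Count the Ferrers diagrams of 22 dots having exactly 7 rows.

Systematic enumeration (by largest part, then next-largest, …) yields 131.

131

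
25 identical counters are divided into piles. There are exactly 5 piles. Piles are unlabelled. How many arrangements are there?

Systematic enumeration (by largest part, then next-largest, …) yields 192.

192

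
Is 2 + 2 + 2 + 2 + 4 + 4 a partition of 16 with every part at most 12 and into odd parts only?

The parts sum to 16, and the condition 'every summand is odd' is violated.

No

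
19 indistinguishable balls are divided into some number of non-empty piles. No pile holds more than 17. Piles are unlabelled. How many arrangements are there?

Enumerating by decreasing first part gives 488 partitions in all.

488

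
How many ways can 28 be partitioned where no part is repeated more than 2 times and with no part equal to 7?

639

A full systematic count gives 639.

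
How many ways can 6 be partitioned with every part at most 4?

9

Listing the qualifying partitions of 6:
2 + 4
1 + 1 + 4
3 + 3
1 + 2 + 3
1 + 1 + 1 + 3
2 + 2 + 2
1 + 1 + 2 + 2
1 + 1 + 1 + 1 + 2
1 + 1 + 1 + 1 + 1 + 1
Counting gives 9.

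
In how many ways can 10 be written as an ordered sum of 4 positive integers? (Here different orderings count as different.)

Equivalently, choose which 3 of the 9 gaps become plus signs: C(9,3) = 84.

84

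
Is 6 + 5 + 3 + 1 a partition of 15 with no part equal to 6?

No

The parts sum to 15, and the condition 'no summand equals 6' is violated.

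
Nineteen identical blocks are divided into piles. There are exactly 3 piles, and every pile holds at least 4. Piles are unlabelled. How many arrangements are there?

They are:
11, 4, 4
10, 5, 4
9, 6, 4
9, 5, 5
8, 7, 4
8, 6, 5
7, 7, 5
7, 6, 6

8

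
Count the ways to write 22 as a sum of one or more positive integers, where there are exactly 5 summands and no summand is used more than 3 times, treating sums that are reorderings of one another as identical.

114

Direct enumeration gives 114 partitions.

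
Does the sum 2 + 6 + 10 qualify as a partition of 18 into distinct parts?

The parts sum to 18, and the condition 'all summands are distinct' holds.

Yes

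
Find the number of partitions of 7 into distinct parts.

Enumerating:
7
6, 1
5, 2
4, 3
4, 2, 1

5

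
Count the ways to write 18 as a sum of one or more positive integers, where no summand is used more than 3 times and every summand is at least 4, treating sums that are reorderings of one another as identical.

Enumerating:
18
4 + 14
5 + 13
6 + 12
7 + 11
8 + 10
4 + 4 + 10
9 + 9
4 + 5 + 9
4 + 6 + 8
5 + 5 + 8
4 + 7 + 7
5 + 6 + 7
6 + 6 + 6
4 + 4 + 4 + 6
4 + 4 + 5 + 5
Counting gives 16.

16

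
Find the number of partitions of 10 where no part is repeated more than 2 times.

Listing the qualifying partitions of 10:
10
9,1
8,2
8,1,1
7,3
7,2,1
6,4
6,3,1
6,2,2
6,2,1,1
5,5
5,4,1
5,3,2
5,3,1,1
5,2,2,1
4,4,2
4,4,1,1
4,3,3
4,3,2,1
4,2,2,1,1
3,3,2,2
3,3,2,1,1
That's 22 in total.

22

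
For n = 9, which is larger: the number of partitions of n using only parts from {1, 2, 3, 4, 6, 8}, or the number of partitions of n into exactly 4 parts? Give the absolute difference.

16

Partitions of 9 using only parts from {1, 2, 3, 4, 6, 8}: 22.
Partitions of 9 into exactly 4 parts: 6.
|22 − 6| = 16.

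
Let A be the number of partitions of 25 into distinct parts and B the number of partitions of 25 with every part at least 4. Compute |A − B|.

85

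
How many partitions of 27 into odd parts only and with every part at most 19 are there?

184

Direct enumeration gives 184 partitions.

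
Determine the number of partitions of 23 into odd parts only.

104

Direct enumeration gives 104 partitions.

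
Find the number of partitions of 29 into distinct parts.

256

Direct enumeration gives 256 partitions.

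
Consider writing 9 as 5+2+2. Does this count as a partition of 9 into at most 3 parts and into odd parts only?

No

The parts sum to 9, and the condition 'every summand is odd' is violated.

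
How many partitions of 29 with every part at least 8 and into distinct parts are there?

Listing the qualifying partitions of 29:
29
8 + 21
9 + 20
10 + 19
11 + 18
12 + 17
13 + 16
14 + 15
8 + 9 + 12
8 + 10 + 11
That's 10 in total.

10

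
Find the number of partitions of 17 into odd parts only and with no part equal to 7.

There are too many to list fully; the first 12 (by largest part) are:
17
1,1,15
1,3,13
1,1,1,1,13
1,5,11
3,3,11
1,1,1,3,11
1,1,1,1,1,1,11
3,5,9
1,1,1,5,9
1,1,3,3,9
1,1,1,1,1,3,9
…and 16 more, for 28 total.

28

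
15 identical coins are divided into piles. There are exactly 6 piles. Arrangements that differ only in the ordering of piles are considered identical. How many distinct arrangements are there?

There are too many to list fully; the first 12 (by largest part) are:
10, 1, 1, 1, 1, 1
9, 2, 1, 1, 1, 1
8, 3, 1, 1, 1, 1
8, 2, 2, 1, 1, 1
7, 4, 1, 1, 1, 1
7, 3, 2, 1, 1, 1
7, 2, 2, 2, 1, 1
6, 5, 1, 1, 1, 1
6, 4, 2, 1, 1, 1
6, 3, 3, 1, 1, 1
6, 3, 2, 2, 1, 1
6, 2, 2, 2, 2, 1
…and 14 more, for 26 total.

26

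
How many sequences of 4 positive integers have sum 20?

969

By stars and bars with positive parts, the count is C(19,3) = 969.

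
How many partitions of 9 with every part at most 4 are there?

18

The partitions of 9 that satisfy the conditions:
4,4,1
4,3,2
4,3,1,1
4,2,2,1
4,2,1,1,1
4,1,1,1,1,1
3,3,3
3,3,2,1
3,3,1,1,1
3,2,2,2
3,2,2,1,1
3,2,1,1,1,1
3,1,1,1,1,1,1
2,2,2,2,1
2,2,2,1,1,1
2,2,1,1,1,1,1
2,1,1,1,1,1,1,1
1,1,1,1,1,1,1,1,1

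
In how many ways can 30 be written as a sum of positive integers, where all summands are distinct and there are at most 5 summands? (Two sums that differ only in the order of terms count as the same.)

Counting exhaustively, 268 partitions satisfy the conditions.

268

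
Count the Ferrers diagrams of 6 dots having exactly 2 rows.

3

Listing the qualifying partitions of 6:
1 + 5
2 + 4
3 + 3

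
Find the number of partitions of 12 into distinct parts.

15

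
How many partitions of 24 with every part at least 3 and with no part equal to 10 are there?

97

Enumerating by decreasing first part gives 97 partitions in all.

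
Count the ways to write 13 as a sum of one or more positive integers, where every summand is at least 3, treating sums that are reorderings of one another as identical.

10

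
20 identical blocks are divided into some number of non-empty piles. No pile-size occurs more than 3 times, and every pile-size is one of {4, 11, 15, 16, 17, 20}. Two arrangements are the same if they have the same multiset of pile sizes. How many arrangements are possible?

2

Listing the qualifying partitions of 20:
20
16+4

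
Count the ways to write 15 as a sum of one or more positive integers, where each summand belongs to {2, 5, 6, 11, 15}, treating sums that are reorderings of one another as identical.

5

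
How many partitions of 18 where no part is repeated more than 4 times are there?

262

A full systematic count gives 262.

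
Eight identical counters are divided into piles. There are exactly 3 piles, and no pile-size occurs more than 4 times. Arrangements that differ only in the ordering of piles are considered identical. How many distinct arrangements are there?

They are:
1 + 1 + 6
1 + 2 + 5
1 + 3 + 4
2 + 2 + 4
2 + 3 + 3
That's 5 in total.

5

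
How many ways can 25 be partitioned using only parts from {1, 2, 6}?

35

There are too many to list fully; the first 12 (by largest part) are:
6 + 6 + 6 + 6 + 1
6 + 6 + 6 + 2 + 2 + 2 + 1
6 + 6 + 6 + 2 + 2 + 1 + 1 + 1
6 + 6 + 6 + 2 + 1 + 1 + 1 + 1 + 1
6 + 6 + 6 + 1 + 1 + 1 + 1 + 1 + 1 + 1
6 + 6 + 2 + 2 + 2 + 2 + 2 + 2 + 1
6 + 6 + 2 + 2 + 2 + 2 + 2 + 1 + 1 + 1
6 + 6 + 2 + 2 + 2 + 2 + 1 + 1 + 1 + 1 + 1
6 + 6 + 2 + 2 + 2 + 1 + 1 + 1 + 1 + 1 + 1 + 1
6 + 6 + 2 + 2 + 1 + 1 + 1 + 1 + 1 + 1 + 1 + 1 + 1
6 + 6 + 2 + 1 + 1 + 1 + 1 + 1 + 1 + 1 + 1 + 1 + 1 + 1
6 + 6 + 1 + 1 + 1 + 1 + 1 + 1 + 1 + 1 + 1 + 1 + 1 + 1 + 1
…and 23 more, for 35 total.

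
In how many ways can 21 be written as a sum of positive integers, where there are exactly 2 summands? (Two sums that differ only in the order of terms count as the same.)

10

Listing the qualifying partitions of 21:
20,1
19,2
18,3
17,4
16,5
15,6
14,7
13,8
12,9
11,10
Counting gives 10.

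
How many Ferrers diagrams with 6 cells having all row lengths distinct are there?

4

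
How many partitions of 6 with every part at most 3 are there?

7

Listing the qualifying partitions of 6:
3+3
3+2+1
3+1+1+1
2+2+2
2+2+1+1
2+1+1+1+1
1+1+1+1+1+1
That's 7 in total.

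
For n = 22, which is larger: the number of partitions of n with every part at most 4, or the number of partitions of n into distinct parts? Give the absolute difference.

Partitions of 22 with every part at most 4: 136.
Partitions of 22 into distinct parts: 89.
|136 − 89| = 47.

47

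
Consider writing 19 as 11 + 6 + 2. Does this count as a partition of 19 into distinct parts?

Yes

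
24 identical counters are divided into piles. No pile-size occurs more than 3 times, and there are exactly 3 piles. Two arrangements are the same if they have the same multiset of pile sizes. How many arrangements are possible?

48

There are too many to list fully; the first 12 (by largest part) are:
22,1,1
21,2,1
20,3,1
20,2,2
19,4,1
19,3,2
18,5,1
18,4,2
18,3,3
17,6,1
17,5,2
17,4,3
…and 36 more, for 48 total.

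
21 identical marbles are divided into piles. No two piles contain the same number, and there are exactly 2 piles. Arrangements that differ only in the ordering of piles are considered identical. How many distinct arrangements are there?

10

Listing the qualifying partitions of 21:
1, 20
2, 19
3, 18
4, 17
5, 16
6, 15
7, 14
8, 13
9, 12
10, 11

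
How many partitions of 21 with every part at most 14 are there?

762

Systematic enumeration (by largest part, then next-largest, …) yields 762.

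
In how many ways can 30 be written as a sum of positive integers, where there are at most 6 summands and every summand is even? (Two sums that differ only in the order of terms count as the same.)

110

Counting exhaustively, 110 partitions satisfy the conditions.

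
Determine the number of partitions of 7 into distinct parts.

5

Listing the qualifying partitions of 7:
7
6,1
5,2
4,3
4,2,1
Counting gives 5.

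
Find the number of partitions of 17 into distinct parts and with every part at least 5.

5

Enumerating:
17
12,5
11,6
10,7
9,8
Counting gives 5.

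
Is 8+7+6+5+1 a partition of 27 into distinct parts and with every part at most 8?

Yes

The parts sum to 27, and the condition 'all summands are distinct' holds; the condition 'no summand exceeds 8' holds.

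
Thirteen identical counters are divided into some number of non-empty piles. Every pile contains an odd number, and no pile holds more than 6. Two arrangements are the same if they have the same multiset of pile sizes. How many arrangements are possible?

The partitions of 13 that satisfy the conditions:
5,5,3
5,5,1,1,1
5,3,3,1,1
5,3,1,1,1,1,1
5,1,1,1,1,1,1,1,1
3,3,3,3,1
3,3,3,1,1,1,1
3,3,1,1,1,1,1,1,1
3,1,1,1,1,1,1,1,1,1,1
1,1,1,1,1,1,1,1,1,1,1,1,1
Counting gives 10.

10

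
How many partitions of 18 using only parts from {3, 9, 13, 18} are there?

4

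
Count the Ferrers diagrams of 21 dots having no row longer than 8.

Enumerating by decreasing first part gives 525 partitions in all.

525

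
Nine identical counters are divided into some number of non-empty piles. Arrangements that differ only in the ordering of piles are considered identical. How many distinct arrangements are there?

A partial list (first 12 by largest part):
9
1+8
2+7
1+1+7
3+6
1+2+6
1+1+1+6
4+5
1+3+5
2+2+5
1+1+2+5
1+1+1+1+5
…and 18 more, for 30 total.

30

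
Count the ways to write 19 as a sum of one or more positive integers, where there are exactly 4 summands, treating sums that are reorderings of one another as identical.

There are too many to list fully; the first 12 (by largest part) are:
16+1+1+1
15+2+1+1
14+3+1+1
14+2+2+1
13+4+1+1
13+3+2+1
13+2+2+2
12+5+1+1
12+4+2+1
12+3+3+1
12+3+2+2
11+6+1+1
…and 42 more, for 54 total.

54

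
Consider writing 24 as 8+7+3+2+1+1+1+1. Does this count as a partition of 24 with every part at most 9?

The parts sum to 24, and the condition 'no summand exceeds 9' holds.

Yes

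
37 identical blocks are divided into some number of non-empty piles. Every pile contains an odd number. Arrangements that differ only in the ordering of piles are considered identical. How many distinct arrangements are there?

760

Counting exhaustively, 760 partitions satisfy the conditions.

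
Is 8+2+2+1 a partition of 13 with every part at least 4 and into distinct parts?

No

The parts sum to 13, and the condition 'every summand is at least 4' is violated.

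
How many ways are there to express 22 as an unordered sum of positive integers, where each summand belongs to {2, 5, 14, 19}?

Listing the qualifying partitions of 22:
14+2+2+2+2
5+5+5+5+2
5+5+2+2+2+2+2+2
2+2+2+2+2+2+2+2+2+2+2
That's 4 in total.

4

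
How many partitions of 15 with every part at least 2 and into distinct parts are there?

15

Listing the qualifying partitions of 15:
15
13 + 2
12 + 3
11 + 4
10 + 5
10 + 3 + 2
9 + 6
9 + 4 + 2
8 + 7
8 + 5 + 2
8 + 4 + 3
7 + 6 + 2
7 + 5 + 3
6 + 5 + 4
6 + 4 + 3 + 2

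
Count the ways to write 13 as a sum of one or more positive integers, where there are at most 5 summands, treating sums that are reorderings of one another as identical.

57

There are too many to list fully; the first 12 (by largest part) are:
13
12, 1
11, 2
11, 1, 1
10, 3
10, 2, 1
10, 1, 1, 1
9, 4
9, 3, 1
9, 2, 2
9, 2, 1, 1
9, 1, 1, 1, 1
…and 45 more, for 57 total.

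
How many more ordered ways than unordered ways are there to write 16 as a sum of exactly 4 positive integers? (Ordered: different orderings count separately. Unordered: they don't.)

Ordered (compositions into 4 parts): C(15,3) = 455.
Unordered (partitions into 4 parts): 34.
Difference: 455 − 34 = 421.

421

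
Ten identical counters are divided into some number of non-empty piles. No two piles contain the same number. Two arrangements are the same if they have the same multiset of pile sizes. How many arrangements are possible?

Enumerating:
10
9+1
8+2
7+3
7+2+1
6+4
6+3+1
5+4+1
5+3+2
4+3+2+1

10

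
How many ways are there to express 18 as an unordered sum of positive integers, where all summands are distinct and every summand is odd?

5

The partitions of 18 that satisfy the conditions:
17 + 1
15 + 3
13 + 5
11 + 7
9 + 5 + 3 + 1
That's 5 in total.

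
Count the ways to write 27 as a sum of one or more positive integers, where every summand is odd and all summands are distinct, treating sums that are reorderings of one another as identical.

14

Listing the qualifying partitions of 27:
27
23+3+1
21+5+1
19+7+1
19+5+3
17+9+1
17+7+3
15+11+1
15+9+3
15+7+5
13+11+3
13+9+5
11+9+7
11+7+5+3+1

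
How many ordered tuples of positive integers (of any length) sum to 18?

There are 17 gaps and each independently is a cut or not, giving 2^17 = 131072.

131072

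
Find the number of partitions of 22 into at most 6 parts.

391

A full systematic count gives 391.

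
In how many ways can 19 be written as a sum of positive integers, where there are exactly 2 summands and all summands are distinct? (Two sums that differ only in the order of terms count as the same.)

Listing the qualifying partitions of 19:
18+1
17+2
16+3
15+4
14+5
13+6
12+7
11+8
10+9

9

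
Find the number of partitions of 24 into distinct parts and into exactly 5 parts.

23

They are:
14,4,3,2,1
13,5,3,2,1
12,6,3,2,1
12,5,4,2,1
11,7,3,2,1
11,6,4,2,1
11,5,4,3,1
10,8,3,2,1
10,7,4,2,1
10,6,5,2,1
10,6,4,3,1
10,5,4,3,2
9,8,4,2,1
9,7,5,2,1
9,7,4,3,1
9,6,5,3,1
9,6,4,3,2
8,7,6,2,1
8,7,5,3,1
8,7,4,3,2
8,6,5,4,1
8,6,5,3,2
7,6,5,4,2
That's 23 in total.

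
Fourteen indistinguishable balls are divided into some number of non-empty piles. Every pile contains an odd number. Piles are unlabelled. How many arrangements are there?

Enumerating:
1+13
3+11
1+1+1+11
5+9
1+1+3+9
1+1+1+1+1+9
7+7
1+1+5+7
1+3+3+7
1+1+1+1+3+7
1+1+1+1+1+1+1+7
1+3+5+5
1+1+1+1+5+5
3+3+3+5
1+1+1+3+3+5
1+1+1+1+1+1+3+5
1+1+1+1+1+1+1+1+1+5
1+1+3+3+3+3
1+1+1+1+1+3+3+3
1+1+1+1+1+1+1+1+3+3
1+1+1+1+1+1+1+1+1+1+1+3
1+1+1+1+1+1+1+1+1+1+1+1+1+1

22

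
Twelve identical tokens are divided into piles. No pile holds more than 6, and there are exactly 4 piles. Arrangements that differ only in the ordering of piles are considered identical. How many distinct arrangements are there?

11

The partitions of 12 that satisfy the conditions:
1+1+4+6
1+2+3+6
2+2+2+6
1+1+5+5
1+2+4+5
1+3+3+5
2+2+3+5
1+3+4+4
2+2+4+4
2+3+3+4
3+3+3+3
Counting gives 11.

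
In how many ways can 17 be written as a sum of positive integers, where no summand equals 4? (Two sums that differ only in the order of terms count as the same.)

196

A full systematic count gives 196.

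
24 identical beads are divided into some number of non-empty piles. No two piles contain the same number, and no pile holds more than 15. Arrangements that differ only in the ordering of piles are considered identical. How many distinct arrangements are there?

97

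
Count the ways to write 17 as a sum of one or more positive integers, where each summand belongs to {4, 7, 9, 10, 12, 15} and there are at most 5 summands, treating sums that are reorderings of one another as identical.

2

Enumerating:
10,7
9,4,4
Counting gives 2.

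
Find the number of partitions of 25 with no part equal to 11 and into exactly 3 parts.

45

There are too many to list fully; the first 12 (by largest part) are:
23,1,1
22,2,1
21,3,1
21,2,2
20,4,1
20,3,2
19,5,1
19,4,2
19,3,3
18,6,1
18,5,2
18,4,3
…and 33 more, for 45 total.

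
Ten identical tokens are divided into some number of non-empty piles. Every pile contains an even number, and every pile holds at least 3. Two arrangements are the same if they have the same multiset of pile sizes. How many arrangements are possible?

2

The partitions of 10 that satisfy the conditions:
10
4,6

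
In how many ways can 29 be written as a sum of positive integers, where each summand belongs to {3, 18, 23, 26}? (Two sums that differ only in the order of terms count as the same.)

2

They are:
26,3
23,3,3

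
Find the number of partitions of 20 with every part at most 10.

530

Counting exhaustively, 530 partitions satisfy the conditions.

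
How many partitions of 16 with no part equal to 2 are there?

96

Counting exhaustively, 96 partitions satisfy the conditions.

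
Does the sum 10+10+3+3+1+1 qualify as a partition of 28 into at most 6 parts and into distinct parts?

The parts sum to 28, and the condition 'all summands are distinct' is violated.

No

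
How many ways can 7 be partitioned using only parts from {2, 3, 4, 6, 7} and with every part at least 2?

Listing the qualifying partitions of 7:
7
4,3
3,2,2

3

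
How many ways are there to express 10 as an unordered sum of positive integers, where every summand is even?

7

Enumerating:
10
8+2
6+4
6+2+2
4+4+2
4+2+2+2
2+2+2+2+2
That's 7 in total.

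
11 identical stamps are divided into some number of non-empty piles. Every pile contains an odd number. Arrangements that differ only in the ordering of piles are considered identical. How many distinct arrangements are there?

12

They are:
11
9, 1, 1
7, 3, 1
7, 1, 1, 1, 1
5, 5, 1
5, 3, 3
5, 3, 1, 1, 1
5, 1, 1, 1, 1, 1, 1
3, 3, 3, 1, 1
3, 3, 1, 1, 1, 1, 1
3, 1, 1, 1, 1, 1, 1, 1, 1
1, 1, 1, 1, 1, 1, 1, 1, 1, 1, 1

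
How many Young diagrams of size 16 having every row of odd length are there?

There are too many to list fully; the first 12 (by largest part) are:
1, 15
3, 13
1, 1, 1, 13
5, 11
1, 1, 3, 11
1, 1, 1, 1, 1, 11
7, 9
1, 1, 5, 9
1, 3, 3, 9
1, 1, 1, 1, 3, 9
1, 1, 1, 1, 1, 1, 1, 9
1, 1, 7, 7
…and 20 more, for 32 total.

32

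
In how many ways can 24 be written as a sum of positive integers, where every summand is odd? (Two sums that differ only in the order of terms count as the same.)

Enumerating by decreasing first part gives 122 partitions in all.

122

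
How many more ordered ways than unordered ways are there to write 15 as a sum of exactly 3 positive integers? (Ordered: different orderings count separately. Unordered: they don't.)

Compositions: C(14,2) = 91.
Partitions of 15 into exactly 3 parts: 19.
Difference: 91 − 19 = 72.

72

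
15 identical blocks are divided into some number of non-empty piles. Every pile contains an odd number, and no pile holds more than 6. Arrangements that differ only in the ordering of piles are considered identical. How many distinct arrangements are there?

13

Enumerating:
5, 5, 5
5, 5, 3, 1, 1
5, 5, 1, 1, 1, 1, 1
5, 3, 3, 3, 1
5, 3, 3, 1, 1, 1, 1
5, 3, 1, 1, 1, 1, 1, 1, 1
5, 1, 1, 1, 1, 1, 1, 1, 1, 1, 1
3, 3, 3, 3, 3
3, 3, 3, 3, 1, 1, 1
3, 3, 3, 1, 1, 1, 1, 1, 1
3, 3, 1, 1, 1, 1, 1, 1, 1, 1, 1
3, 1, 1, 1, 1, 1, 1, 1, 1, 1, 1, 1, 1
1, 1, 1, 1, 1, 1, 1, 1, 1, 1, 1, 1, 1, 1, 1
That's 13 in total.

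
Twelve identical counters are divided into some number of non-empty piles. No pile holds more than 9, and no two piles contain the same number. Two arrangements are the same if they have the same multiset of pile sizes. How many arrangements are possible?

Enumerating:
9 + 3
9 + 2 + 1
8 + 4
8 + 3 + 1
7 + 5
7 + 4 + 1
7 + 3 + 2
6 + 5 + 1
6 + 4 + 2
6 + 3 + 2 + 1
5 + 4 + 3
5 + 4 + 2 + 1
Counting gives 12.

12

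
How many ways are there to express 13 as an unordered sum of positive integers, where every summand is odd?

18

Enumerating:
13
11+1+1
9+3+1
9+1+1+1+1
7+5+1
7+3+3
7+3+1+1+1
7+1+1+1+1+1+1
5+5+3
5+5+1+1+1
5+3+3+1+1
5+3+1+1+1+1+1
5+1+1+1+1+1+1+1+1
3+3+3+3+1
3+3+3+1+1+1+1
3+3+1+1+1+1+1+1+1
3+1+1+1+1+1+1+1+1+1+1
1+1+1+1+1+1+1+1+1+1+1+1+1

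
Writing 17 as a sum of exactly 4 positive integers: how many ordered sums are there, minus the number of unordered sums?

Ordered (compositions into 4 parts): C(16,3) = 560.
Partitions of 17 into exactly 4 parts: 39.
Difference: 560 − 39 = 521.

521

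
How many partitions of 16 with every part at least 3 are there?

The partitions of 16 that satisfy the conditions:
16
13,3
12,4
11,5
10,6
10,3,3
9,7
9,4,3
8,8
8,5,3
8,4,4
7,6,3
7,5,4
7,3,3,3
6,6,4
6,5,5
6,4,3,3
5,5,3,3
5,4,4,3
4,4,4,4
4,3,3,3,3
Counting gives 21.

21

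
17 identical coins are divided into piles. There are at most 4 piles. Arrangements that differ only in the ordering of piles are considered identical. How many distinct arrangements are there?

72

A full systematic count gives 72.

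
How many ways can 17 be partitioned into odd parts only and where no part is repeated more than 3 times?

18

Listing the qualifying partitions of 17:
17
15,1,1
13,3,1
11,5,1
11,3,3
11,3,1,1,1
9,7,1
9,5,3
9,5,1,1,1
9,3,3,1,1
7,7,3
7,7,1,1,1
7,5,5
7,5,3,1,1
7,3,3,3,1
5,5,5,1,1
5,5,3,3,1
5,3,3,3,1,1,1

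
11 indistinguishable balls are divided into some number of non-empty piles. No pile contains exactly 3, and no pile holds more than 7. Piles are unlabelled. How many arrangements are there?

28

A partial list (first 12 by largest part):
7 + 4
7 + 2 + 2
7 + 2 + 1 + 1
7 + 1 + 1 + 1 + 1
6 + 5
6 + 4 + 1
6 + 2 + 2 + 1
6 + 2 + 1 + 1 + 1
6 + 1 + 1 + 1 + 1 + 1
5 + 5 + 1
5 + 4 + 2
5 + 4 + 1 + 1
…and 16 more, for 28 total.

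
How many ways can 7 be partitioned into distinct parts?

5

The partitions of 7 that satisfy the conditions:
7
6, 1
5, 2
4, 3
4, 2, 1
Counting gives 5.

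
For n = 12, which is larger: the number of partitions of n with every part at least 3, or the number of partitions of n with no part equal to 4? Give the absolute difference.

46

Partitions of 12 with every part at least 3: 9.
Partitions of 12 with no part equal to 4: 55.
|9 − 55| = 46.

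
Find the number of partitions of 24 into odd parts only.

A full systematic count gives 122.

122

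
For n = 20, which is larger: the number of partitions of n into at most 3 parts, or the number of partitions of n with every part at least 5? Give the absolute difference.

Partitions of 20 into at most 3 parts: 44.
Partitions of 20 with every part at least 5: 13.
|44 − 13| = 31.

31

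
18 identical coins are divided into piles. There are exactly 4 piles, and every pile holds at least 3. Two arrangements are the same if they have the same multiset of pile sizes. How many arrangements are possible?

9

Enumerating:
9+3+3+3
8+4+3+3
7+5+3+3
7+4+4+3
6+6+3+3
6+5+4+3
6+4+4+4
5+5+5+3
5+5+4+4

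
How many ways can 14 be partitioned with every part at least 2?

A partial list (first 12 by largest part):
14
12 + 2
11 + 3
10 + 4
10 + 2 + 2
9 + 5
9 + 3 + 2
8 + 6
8 + 4 + 2
8 + 3 + 3
8 + 2 + 2 + 2
7 + 7
…and 22 more, for 34 total.

34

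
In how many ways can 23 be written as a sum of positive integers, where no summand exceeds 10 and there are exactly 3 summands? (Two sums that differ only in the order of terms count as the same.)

8

They are:
10, 10, 3
10, 9, 4
10, 8, 5
10, 7, 6
9, 9, 5
9, 8, 6
9, 7, 7
8, 8, 7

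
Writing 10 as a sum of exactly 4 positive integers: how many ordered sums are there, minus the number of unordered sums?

75

Ordered (compositions into 4 parts): C(9,3) = 84.
Unordered (partitions into 4 parts): 9.
Difference: 84 − 9 = 75.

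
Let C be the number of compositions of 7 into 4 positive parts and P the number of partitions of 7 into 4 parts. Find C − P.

Ordered (compositions into 4 parts): C(6,3) = 20.
Unordered (partitions into 4 parts): 3.
Difference: 20 − 3 = 17.

17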